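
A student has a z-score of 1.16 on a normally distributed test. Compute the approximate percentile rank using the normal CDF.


CDF(z) = 0.5 * (1 + erf(z/sqrt(2)))
erf(0.8202) = 0.754
CDF = 0.877
Percentile rank = 0.877 * 100 = 87.7

87.7


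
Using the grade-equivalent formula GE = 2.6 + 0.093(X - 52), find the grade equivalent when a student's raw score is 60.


raw - median = 60 - 52 = 8
slope * diff = 0.093 * 8 = 0.744
GE = 2.6 + 0.744
GE = 3.344

3.344


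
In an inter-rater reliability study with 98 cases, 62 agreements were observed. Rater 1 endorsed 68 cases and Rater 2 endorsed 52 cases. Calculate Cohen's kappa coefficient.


P_o = 62/98 = 0.632653
P_e = (68*52 + 30*46) / 9604 = 0.51187
kappa = (P_o - P_e) / (1 - P_e)
kappa = (0.632653 - 0.51187) / (1 - 0.51187)
kappa = 0.2474

0.2474


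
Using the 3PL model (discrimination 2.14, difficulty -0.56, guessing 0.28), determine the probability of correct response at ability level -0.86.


logit = 2.14*(-0.86 - -0.56) = -0.642
P* = 1/(1 + exp(--0.642)) = 0.3448
P = 0.28 + (1 - 0.28) * 0.3448
P = 0.5283

0.5283


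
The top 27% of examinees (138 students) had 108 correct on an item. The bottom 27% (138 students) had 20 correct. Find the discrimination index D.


p_upper = 108/138 = 0.7826
p_lower = 20/138 = 0.1449
D = 0.7826 - 0.1449 = 0.6377

0.6377


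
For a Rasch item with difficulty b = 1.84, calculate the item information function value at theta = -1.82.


P = 1/(1+exp(-(-1.82-1.84))) = 0.0251
I = P*(1-P) = 0.0251 * 0.9749
I = 0.0245

0.0245


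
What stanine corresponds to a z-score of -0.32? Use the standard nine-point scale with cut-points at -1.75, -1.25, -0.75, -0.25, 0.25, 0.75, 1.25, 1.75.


Stanine boundaries: [-1.75, -1.25, -0.75, -0.25, 0.25, 0.75, 1.25, 1.75]
z = -0.32
Check each boundary:
  z >= -1.75 -> could be stanine 2
  z >= -1.25 -> could be stanine 3
  z >= -0.75 -> could be stanine 4
  z < -0.25
  z < 0.25
  z < 0.75
  z < 1.25
  z < 1.75
Highest qualifying boundary gives stanine = 4

4


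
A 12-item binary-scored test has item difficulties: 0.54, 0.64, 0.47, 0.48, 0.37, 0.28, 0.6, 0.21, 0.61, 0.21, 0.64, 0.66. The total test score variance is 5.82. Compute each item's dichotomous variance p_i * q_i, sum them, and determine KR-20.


For each item, compute p_i * q_i:
  Item 1: 0.54 * 0.46 = 0.2484
  Item 2: 0.64 * 0.36 = 0.2304
  Item 3: 0.47 * 0.53 = 0.2491
  Item 4: 0.48 * 0.52 = 0.2496
  Item 5: 0.37 * 0.63 = 0.2331
  Item 6: 0.28 * 0.72 = 0.2016
  Item 7: 0.6 * 0.4 = 0.24
  Item 8: 0.21 * 0.79 = 0.1659
  Item 9: 0.61 * 0.39 = 0.2379
  Item 10: 0.21 * 0.79 = 0.1659
  Item 11: 0.64 * 0.36 = 0.2304
  Item 12: 0.66 * 0.34 = 0.2244
Sum(p_i * q_i) = 0.2484 + 0.2304 + 0.2491 + 0.2496 + 0.2331 + 0.2016 + 0.24 + 0.1659 + 0.2379 + 0.1659 + 0.2304 + 0.2244 = 2.6767
KR-20 = (k/(k-1)) * (1 - Sum(p_i*q_i) / Var_total)
= (12/11) * (1 - 2.6767/5.82)
= 1.0909 * 0.5401
KR-20 = 0.5892

0.5892


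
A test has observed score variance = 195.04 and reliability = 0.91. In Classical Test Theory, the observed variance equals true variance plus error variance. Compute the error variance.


var_true = rxx * var_obs = 0.91 * 195.04 = 177.4864
var_error = var_obs - var_true
var_error = 195.04 - 177.4864
var_error = 17.5536

17.5536


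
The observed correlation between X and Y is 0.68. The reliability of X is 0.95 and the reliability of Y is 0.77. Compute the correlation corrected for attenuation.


r_corrected = rxy / sqrt(rxx * ryy)
= 0.68 / sqrt(0.95 * 0.77)
= 0.68 / sqrt(0.7315)
= 0.68 / 0.855278
r_corrected = 0.7951

0.7951


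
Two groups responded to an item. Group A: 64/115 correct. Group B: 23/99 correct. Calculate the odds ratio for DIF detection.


Odds_A = 64/51 = 1.2549
Odds_B = 23/76 = 0.3026
OR = Odds_A / Odds_B = 1.2549 / 0.3026
Exactly, OR = (64 * 76) / (51 * 23) = 4864 / 1173
OR = 4.1466

4.1466


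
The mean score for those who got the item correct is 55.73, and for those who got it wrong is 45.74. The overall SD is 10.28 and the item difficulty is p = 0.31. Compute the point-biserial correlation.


q = 1 - p = 0.69
rpb = ((M1 - M0) / SD) * sqrt(p * q)
rpb = ((55.73 - 45.74) / 10.28) * sqrt(0.31 * 0.69)
rpb = 0.4494

0.4494


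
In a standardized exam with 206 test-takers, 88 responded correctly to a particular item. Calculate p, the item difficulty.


Item difficulty p = number correct / total examinees
p = 88 / 206
p = 0.4272

0.4272


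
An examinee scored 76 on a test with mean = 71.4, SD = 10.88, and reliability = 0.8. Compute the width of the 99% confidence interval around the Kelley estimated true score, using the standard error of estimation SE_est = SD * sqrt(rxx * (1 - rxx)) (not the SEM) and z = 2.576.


True score estimate = 0.8*76 + 0.2*71.4 = 75.08
SE_est = SD * sqrt(rxx * (1 - rxx)) = 10.88 * sqrt(0.8 * 0.2) = 10.88 * sqrt(0.16) = 4.352
CI = T_est +/- z * SE_est, so width = 2 * z * SE_est = 2 * 2.576 * 4.352
Width = 22.4215

22.4215


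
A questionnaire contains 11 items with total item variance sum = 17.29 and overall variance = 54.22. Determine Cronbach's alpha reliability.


alpha = (k/(k-1)) * (1 - sum(si^2)/s_total^2)
= (11/10) * (1 - 17.29/54.22)
alpha = 0.7492

0.7492


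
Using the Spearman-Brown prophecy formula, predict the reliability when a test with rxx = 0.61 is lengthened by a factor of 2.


r_new = (n * rxx) / (1 + (n-1) * rxx)
r_new = (2 * 0.61) / (1 + 1 * 0.61)
r_new = 1.22 / 1.61
r_new = 0.7578

0.7578


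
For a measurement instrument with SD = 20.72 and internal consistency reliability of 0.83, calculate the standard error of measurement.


SEM = SD * sqrt(1 - rxx)
SEM = 20.72 * sqrt(1 - 0.83)
SEM = 20.72 * sqrt(0.17) = 20.72 * 0.412311
SEM = 8.5431

8.5431


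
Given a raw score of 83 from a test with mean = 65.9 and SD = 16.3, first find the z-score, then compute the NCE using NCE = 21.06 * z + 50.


z = (X - mean) / SD = (83 - 65.9) / 16.3
z = 17.1 / 16.3
z = 1.0491
NCE = NCE = 21.06z + 50
Carry z at full precision (z = 17.1 / 16.3) into the conversion:
NCE = 21.06 * (17.1 / 16.3) + 50 = 360.126 / 16.3 + 50
NCE = 22.0936 + 50
NCE = 72.0936

72.0936


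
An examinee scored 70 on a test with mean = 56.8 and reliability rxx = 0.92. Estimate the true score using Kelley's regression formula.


T_est = rxx * X + (1 - rxx) * mean
T_est = 0.92 * 70 + 0.08 * 56.8
T_est = 64.4 + 4.544
T_est = 68.944

68.944


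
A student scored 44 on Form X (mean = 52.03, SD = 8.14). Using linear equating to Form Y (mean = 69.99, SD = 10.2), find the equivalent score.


slope = SD_Y / SD_X = 10.2 / 8.14 ~ 1.2531
intercept = mean_Y - slope * mean_X = 69.99 - (10.2 / 8.14) * 52.03 ~ 4.7927
Y = slope * X + intercept. To avoid rounding drift from the rounded slope/intercept, evaluate the equivalent form Y = mean_Y + SD_Y * (X - mean_X) / SD_X at full precision:
Y = 69.99 + 10.2 * (44 - 52.03) / 8.14
Y = 69.99 - 10.2 * 8.03 / 8.14
Y = 69.99 - 81.906 / 8.14
Y = 69.99 - 10.0622
Y = 59.9278

59.9278


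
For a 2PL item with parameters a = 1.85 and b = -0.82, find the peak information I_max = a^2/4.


For 2PL, max info at theta = b = -0.82
I_max = a^2 / 4 = 1.85^2 / 4
= 3.4225 / 4
I_max = 0.8556

0.8556


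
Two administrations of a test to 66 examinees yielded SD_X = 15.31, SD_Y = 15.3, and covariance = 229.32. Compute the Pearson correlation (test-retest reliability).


r = cov(X,Y) / (SD_X * SD_Y)
r = 229.32 / (15.31 * 15.3)
r = 229.32 / 234.243
r = 0.979

0.979


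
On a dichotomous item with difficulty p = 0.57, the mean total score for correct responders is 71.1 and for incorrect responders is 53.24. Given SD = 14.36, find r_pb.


q = 1 - p = 0.43
rpb = ((M1 - M0) / SD) * sqrt(p * q)
rpb = ((71.1 - 53.24) / 14.36) * sqrt(0.57 * 0.43)
rpb = 0.6157

0.6157


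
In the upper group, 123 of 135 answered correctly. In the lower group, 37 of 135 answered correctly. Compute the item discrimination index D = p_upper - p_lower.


p_upper = 123/135 = 0.9111
p_lower = 37/135 = 0.2741
D = 0.9111 - 0.2741 = 0.637

0.637


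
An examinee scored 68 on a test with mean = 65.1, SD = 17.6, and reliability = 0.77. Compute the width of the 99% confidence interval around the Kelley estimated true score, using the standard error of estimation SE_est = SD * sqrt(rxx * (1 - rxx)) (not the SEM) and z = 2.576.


True score estimate = 0.77*68 + 0.23*65.1 = 67.333
SE_est = SD * sqrt(rxx * (1 - rxx)) = 17.6 * sqrt(0.77 * 0.23) = 17.6 * sqrt(0.1771) = 7.406652
CI = T_est +/- z * SE_est, so width = 2 * z * SE_est = 2 * 2.576 * 7.406652
Width = 38.1591

38.1591


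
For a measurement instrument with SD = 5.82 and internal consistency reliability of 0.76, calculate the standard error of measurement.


SEM = SD * sqrt(1 - rxx)
SEM = 5.82 * sqrt(1 - 0.76)
SEM = 5.82 * sqrt(0.24) = 5.82 * 0.489898
SEM = 2.8512

2.8512


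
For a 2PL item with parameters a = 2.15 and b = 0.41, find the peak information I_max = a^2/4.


For 2PL, max info at theta = b = 0.41
I_max = a^2 / 4 = 2.15^2 / 4
= 4.6225 / 4
I_max = 1.1556

1.1556


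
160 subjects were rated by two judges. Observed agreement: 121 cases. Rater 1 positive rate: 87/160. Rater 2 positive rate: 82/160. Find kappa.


P_o = 121/160 = 0.75625
P_e = (87*82 + 73*78) / 25600 = 0.501094
kappa = (P_o - P_e) / (1 - P_e)
kappa = (0.75625 - 0.501094) / (1 - 0.501094)
kappa = 0.5114

0.5114


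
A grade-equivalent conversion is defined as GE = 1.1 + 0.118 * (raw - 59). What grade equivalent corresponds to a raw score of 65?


raw - median = 65 - 59 = 6
slope * diff = 0.118 * 6 = 0.708
GE = 1.1 + 0.708
GE = 1.808

1.808


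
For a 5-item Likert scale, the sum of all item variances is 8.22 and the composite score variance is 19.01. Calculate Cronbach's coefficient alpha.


alpha = (k/(k-1)) * (1 - sum(si^2)/s_total^2)
= (5/4) * (1 - 8.22/19.01)
alpha = 0.7095

0.7095


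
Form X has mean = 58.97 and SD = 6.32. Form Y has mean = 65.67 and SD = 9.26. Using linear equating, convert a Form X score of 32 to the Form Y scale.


slope = SD_Y / SD_X = 9.26 / 6.32 ~ 1.4652
intercept = mean_Y - slope * mean_X = 65.67 - (9.26 / 6.32) * 58.97 ~ -20.7322
Y = slope * X + intercept. To avoid rounding drift from the rounded slope/intercept, evaluate the equivalent form Y = mean_Y + SD_Y * (X - mean_X) / SD_X at full precision:
Y = 65.67 + 9.26 * (32 - 58.97) / 6.32
Y = 65.67 - 9.26 * 26.97 / 6.32
Y = 65.67 - 249.7422 / 6.32
Y = 65.67 - 39.5162
Y = 26.1538

26.1538


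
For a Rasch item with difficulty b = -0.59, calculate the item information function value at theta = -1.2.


P = 1/(1+exp(-(-1.2--0.59))) = 0.3521
I = P*(1-P) = 0.3521 * 0.6479
I = 0.2281

0.2281


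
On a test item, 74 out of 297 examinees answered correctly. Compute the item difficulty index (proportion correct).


Item difficulty p = number correct / total examinees
p = 74 / 297
p = 0.2492

0.2492


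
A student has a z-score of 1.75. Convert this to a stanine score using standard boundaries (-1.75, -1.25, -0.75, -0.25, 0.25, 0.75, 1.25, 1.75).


Stanine boundaries: [-1.75, -1.25, -0.75, -0.25, 0.25, 0.75, 1.25, 1.75]
z = 1.75
Check each boundary:
  z >= -1.75 -> could be stanine 2
  z >= -1.25 -> could be stanine 3
  z >= -0.75 -> could be stanine 4
  z >= -0.25 -> could be stanine 5
  z >= 0.25 -> could be stanine 6
  z >= 0.75 -> could be stanine 7
  z >= 1.25 -> could be stanine 8
  z >= 1.75 -> could be stanine 9
Highest qualifying boundary gives stanine = 9

9


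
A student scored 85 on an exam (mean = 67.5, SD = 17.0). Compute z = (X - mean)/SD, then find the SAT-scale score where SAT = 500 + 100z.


z = (X - mean) / SD = (85 - 67.5) / 17.0
z = 17.5 / 17.0
z = 1.0294
SAT-scale = SAT = 500 + 100z
Carry z at full precision (z = 17.5 / 17.0) into the conversion:
SAT-scale = 500 + 100 * (17.5 / 17.0) = 500 + 1750 / 17.0
SAT-scale = 500 + 102.9412
SAT-scale = 602.9412

602.9412


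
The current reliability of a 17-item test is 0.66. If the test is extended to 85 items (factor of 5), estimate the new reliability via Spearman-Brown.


r_new = (n * rxx) / (1 + (n-1) * rxx)
r_new = (5 * 0.66) / (1 + 4 * 0.66)
r_new = 3.3 / 3.64
r_new = 0.9066

0.9066


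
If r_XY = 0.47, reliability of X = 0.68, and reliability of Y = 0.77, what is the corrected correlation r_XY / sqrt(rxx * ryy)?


r_corrected = rxy / sqrt(rxx * ryy)
= 0.47 / sqrt(0.68 * 0.77)
= 0.47 / sqrt(0.5236)
= 0.47 / 0.723602
r_corrected = 0.6495

0.6495


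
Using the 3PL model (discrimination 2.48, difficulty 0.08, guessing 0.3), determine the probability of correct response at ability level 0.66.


logit = 2.48*(0.66 - 0.08) = 1.4384
P* = 1/(1 + exp(-1.4384)) = 0.8082
P = 0.3 + (1 - 0.3) * 0.8082
P = 0.8657

0.8657


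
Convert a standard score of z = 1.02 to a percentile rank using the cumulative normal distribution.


CDF(z) = 0.5 * (1 + erf(z/sqrt(2)))
erf(0.7212) = 0.6923
CDF = 0.8461
Percentile rank = 0.8461 * 100 = 84.61

84.61


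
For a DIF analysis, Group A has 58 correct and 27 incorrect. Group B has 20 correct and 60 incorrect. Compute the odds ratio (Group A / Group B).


Odds_A = 58/27 = 2.1481
Odds_B = 20/60 = 0.3333
OR = Odds_A / Odds_B = 2.1481 / 0.3333
Exactly, OR = (58 * 60) / (27 * 20) = 3480 / 540
OR = 6.4444

6.4444


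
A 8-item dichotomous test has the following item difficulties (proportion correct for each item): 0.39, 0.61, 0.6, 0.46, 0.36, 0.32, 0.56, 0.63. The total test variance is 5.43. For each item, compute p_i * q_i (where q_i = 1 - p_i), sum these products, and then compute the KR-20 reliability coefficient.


For each item, compute p_i * q_i:
  Item 1: 0.39 * 0.61 = 0.2379
  Item 2: 0.61 * 0.39 = 0.2379
  Item 3: 0.6 * 0.4 = 0.24
  Item 4: 0.46 * 0.54 = 0.2484
  Item 5: 0.36 * 0.64 = 0.2304
  Item 6: 0.32 * 0.68 = 0.2176
  Item 7: 0.56 * 0.44 = 0.2464
  Item 8: 0.63 * 0.37 = 0.2331
Sum(p_i * q_i) = 0.2379 + 0.2379 + 0.24 + 0.2484 + 0.2304 + 0.2176 + 0.2464 + 0.2331 = 1.8917
KR-20 = (k/(k-1)) * (1 - Sum(p_i*q_i) / Var_total)
= (8/7) * (1 - 1.8917/5.43)
= 1.1429 * 0.6516
KR-20 = 0.7447

0.7447


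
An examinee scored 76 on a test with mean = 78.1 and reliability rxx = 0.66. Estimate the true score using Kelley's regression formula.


T_est = rxx * X + (1 - rxx) * mean
T_est = 0.66 * 76 + 0.34 * 78.1
T_est = 50.16 + 26.554
T_est = 76.714

76.714


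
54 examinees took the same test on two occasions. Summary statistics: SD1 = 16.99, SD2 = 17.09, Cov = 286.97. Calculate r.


r = cov(X,Y) / (SD_X * SD_Y)
r = 286.97 / (16.99 * 17.09)
r = 286.97 / 290.3591
r = 0.9883

0.9883


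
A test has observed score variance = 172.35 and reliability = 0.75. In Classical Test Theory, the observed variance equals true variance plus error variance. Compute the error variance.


var_true = rxx * var_obs = 0.75 * 172.35 = 129.2625
var_error = var_obs - var_true
var_error = 172.35 - 129.2625
var_error = 43.0875

43.0875


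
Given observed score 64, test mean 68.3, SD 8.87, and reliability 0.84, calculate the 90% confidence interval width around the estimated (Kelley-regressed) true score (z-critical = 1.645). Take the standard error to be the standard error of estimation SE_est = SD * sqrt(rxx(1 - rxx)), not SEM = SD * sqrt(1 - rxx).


True score estimate = 0.84*64 + 0.16*68.3 = 64.688
SE_est = SD * sqrt(rxx * (1 - rxx)) = 8.87 * sqrt(0.84 * 0.16) = 8.87 * sqrt(0.1344) = 3.251796
CI = T_est +/- z * SE_est, so width = 2 * z * SE_est = 2 * 1.645 * 3.251796
Width = 10.6984

10.6984


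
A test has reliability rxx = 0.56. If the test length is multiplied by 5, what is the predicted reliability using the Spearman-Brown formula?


r_new = (n * rxx) / (1 + (n-1) * rxx)
r_new = (5 * 0.56) / (1 + 4 * 0.56)
r_new = 2.8 / 3.24
r_new = 0.8642

0.8642


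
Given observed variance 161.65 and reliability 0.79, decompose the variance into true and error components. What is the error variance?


var_true = rxx * var_obs = 0.79 * 161.65 = 127.7035
var_error = var_obs - var_true
var_error = 161.65 - 127.7035
var_error = 33.9465

33.9465


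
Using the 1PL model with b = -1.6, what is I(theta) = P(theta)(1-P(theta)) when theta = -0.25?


P = 1/(1+exp(-(-0.25--1.6))) = 0.7941
I = P*(1-P) = 0.7941 * 0.2059
I = 0.1635

0.1635


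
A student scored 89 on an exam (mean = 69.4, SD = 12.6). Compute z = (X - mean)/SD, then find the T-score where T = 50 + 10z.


z = (X - mean) / SD = (89 - 69.4) / 12.6
z = 19.6 / 12.6
z = 1.5556
T-score = T = 50 + 10z
Carry z at full precision (z = 19.6 / 12.6) into the conversion:
T-score = 50 + 10 * (19.6 / 12.6) = 50 + 196 / 12.6
T-score = 50 + 15.5556
T-score = 65.5556

65.5556


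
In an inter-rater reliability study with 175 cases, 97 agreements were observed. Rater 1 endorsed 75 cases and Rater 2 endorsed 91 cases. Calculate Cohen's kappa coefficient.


P_o = 97/175 = 0.554286
P_e = (75*91 + 100*84) / 30625 = 0.497143
kappa = (P_o - P_e) / (1 - P_e)
kappa = (0.554286 - 0.497143) / (1 - 0.497143)
kappa = 0.1136

0.1136


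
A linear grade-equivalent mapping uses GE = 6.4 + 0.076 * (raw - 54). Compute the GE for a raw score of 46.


raw - median = 46 - 54 = -8
slope * diff = 0.076 * -8 = -0.608
GE = 6.4 + -0.608
GE = 5.792

5.792


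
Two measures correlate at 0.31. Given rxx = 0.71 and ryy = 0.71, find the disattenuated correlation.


r_corrected = rxy / sqrt(rxx * ryy)
= 0.31 / sqrt(0.71 * 0.71)
= 0.31 / sqrt(0.5041)
= 0.31 / 0.71
r_corrected = 0.4366

0.4366


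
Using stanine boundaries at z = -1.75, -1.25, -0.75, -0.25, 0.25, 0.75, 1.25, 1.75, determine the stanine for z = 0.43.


Stanine boundaries: [-1.75, -1.25, -0.75, -0.25, 0.25, 0.75, 1.25, 1.75]
z = 0.43
Check each boundary:
  z >= -1.75 -> could be stanine 2
  z >= -1.25 -> could be stanine 3
  z >= -0.75 -> could be stanine 4
  z >= -0.25 -> could be stanine 5
  z >= 0.25 -> could be stanine 6
  z < 0.75
  z < 1.25
  z < 1.75
Highest qualifying boundary gives stanine = 6

6


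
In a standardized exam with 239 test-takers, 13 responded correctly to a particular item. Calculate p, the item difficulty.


Item difficulty p = number correct / total examinees
p = 13 / 239
p = 0.0544

0.0544


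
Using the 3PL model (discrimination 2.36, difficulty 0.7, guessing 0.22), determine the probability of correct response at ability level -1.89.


logit = 2.36*(-1.89 - 0.7) = -6.1124
P* = 1/(1 + exp(--6.1124)) = 0.0022
P = 0.22 + (1 - 0.22) * 0.0022
P = 0.2217

0.2217


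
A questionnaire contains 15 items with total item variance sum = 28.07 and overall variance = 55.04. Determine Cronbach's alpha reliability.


alpha = (k/(k-1)) * (1 - sum(si^2)/s_total^2)
= (15/14) * (1 - 28.07/55.04)
alpha = 0.525

0.525


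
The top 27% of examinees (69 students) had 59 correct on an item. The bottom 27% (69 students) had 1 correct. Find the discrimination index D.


p_upper = 59/69 = 0.8551
p_lower = 1/69 = 0.0145
D = 0.8551 - 0.0145 = 0.8406

0.8406


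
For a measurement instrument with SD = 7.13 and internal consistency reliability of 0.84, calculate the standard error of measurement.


SEM = SD * sqrt(1 - rxx)
SEM = 7.13 * sqrt(1 - 0.84)
SEM = 7.13 * sqrt(0.16) = 7.13 * 0.4
SEM = 2.852

2.852


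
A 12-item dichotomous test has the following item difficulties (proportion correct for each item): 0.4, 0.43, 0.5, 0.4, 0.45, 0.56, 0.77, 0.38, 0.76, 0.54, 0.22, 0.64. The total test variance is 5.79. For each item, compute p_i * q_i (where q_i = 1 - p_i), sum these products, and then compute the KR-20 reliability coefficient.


For each item, compute p_i * q_i:
  Item 1: 0.4 * 0.6 = 0.24
  Item 2: 0.43 * 0.57 = 0.2451
  Item 3: 0.5 * 0.5 = 0.25
  Item 4: 0.4 * 0.6 = 0.24
  Item 5: 0.45 * 0.55 = 0.2475
  Item 6: 0.56 * 0.44 = 0.2464
  Item 7: 0.77 * 0.23 = 0.1771
  Item 8: 0.38 * 0.62 = 0.2356
  Item 9: 0.76 * 0.24 = 0.1824
  Item 10: 0.54 * 0.46 = 0.2484
  Item 11: 0.22 * 0.78 = 0.1716
  Item 12: 0.64 * 0.36 = 0.2304
Sum(p_i * q_i) = 0.24 + 0.2451 + 0.25 + 0.24 + 0.2475 + 0.2464 + 0.1771 + 0.2356 + 0.1824 + 0.2484 + 0.1716 + 0.2304 = 2.7145
KR-20 = (k/(k-1)) * (1 - Sum(p_i*q_i) / Var_total)
= (12/11) * (1 - 2.7145/5.79)
= 1.0909 * 0.5312
KR-20 = 0.5795

0.5795


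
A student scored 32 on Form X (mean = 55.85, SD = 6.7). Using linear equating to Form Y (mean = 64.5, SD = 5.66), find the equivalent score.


slope = SD_Y / SD_X = 5.66 / 6.7 ~ 0.8448
intercept = mean_Y - slope * mean_X = 64.5 - (5.66 / 6.7) * 55.85 ~ 17.3193
Y = slope * X + intercept. To avoid rounding drift from the rounded slope/intercept, evaluate the equivalent form Y = mean_Y + SD_Y * (X - mean_X) / SD_X at full precision:
Y = 64.5 + 5.66 * (32 - 55.85) / 6.7
Y = 64.5 - 5.66 * 23.85 / 6.7
Y = 64.5 - 134.991 / 6.7
Y = 64.5 - 20.1479
Y = 44.3521

44.3521


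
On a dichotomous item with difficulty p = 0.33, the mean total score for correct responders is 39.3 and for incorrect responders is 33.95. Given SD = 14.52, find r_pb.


q = 1 - p = 0.67
rpb = ((M1 - M0) / SD) * sqrt(p * q)
rpb = ((39.3 - 33.95) / 14.52) * sqrt(0.33 * 0.67)
rpb = 0.1733

0.1733


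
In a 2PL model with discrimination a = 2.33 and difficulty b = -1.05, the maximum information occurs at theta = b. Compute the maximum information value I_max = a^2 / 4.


For 2PL, max info at theta = b = -1.05
I_max = a^2 / 4 = 2.33^2 / 4
= 5.4289 / 4
I_max = 1.3572

1.3572


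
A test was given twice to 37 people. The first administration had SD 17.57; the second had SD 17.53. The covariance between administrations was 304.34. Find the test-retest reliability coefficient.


r = cov(X,Y) / (SD_X * SD_Y)
r = 304.34 / (17.57 * 17.53)
r = 304.34 / 308.0021
r = 0.9881

0.9881


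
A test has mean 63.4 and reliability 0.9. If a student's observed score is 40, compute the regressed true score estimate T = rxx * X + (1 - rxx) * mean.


T_est = rxx * X + (1 - rxx) * mean
T_est = 0.9 * 40 + 0.1 * 63.4
T_est = 36.0 + 6.34
T_est = 42.34

42.34


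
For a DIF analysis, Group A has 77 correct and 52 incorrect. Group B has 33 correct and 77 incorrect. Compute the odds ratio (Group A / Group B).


Odds_A = 77/52 = 1.4808
Odds_B = 33/77 = 0.4286
OR = Odds_A / Odds_B = 1.4808 / 0.4286
Exactly, OR = (77 * 77) / (52 * 33) = 5929 / 1716
OR = 3.4551

3.4551


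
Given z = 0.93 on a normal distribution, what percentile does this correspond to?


CDF(z) = 0.5 * (1 + erf(z/sqrt(2)))
erf(0.6576) = 0.6476
CDF = 0.8238
Percentile rank = 0.8238 * 100 = 82.38

82.38


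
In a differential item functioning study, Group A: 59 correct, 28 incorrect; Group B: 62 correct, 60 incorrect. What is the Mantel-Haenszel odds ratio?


Odds_A = 59/28 = 2.1071
Odds_B = 62/60 = 1.0333
OR = Odds_A / Odds_B = 2.1071 / 1.0333
Exactly, OR = (59 * 60) / (28 * 62) = 3540 / 1736
OR = 2.0392

2.0392


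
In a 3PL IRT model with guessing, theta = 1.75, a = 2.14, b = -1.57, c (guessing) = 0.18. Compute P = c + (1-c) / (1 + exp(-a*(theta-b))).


logit = 2.14*(1.75 - -1.57) = 7.1048
P* = 1/(1 + exp(-7.1048)) = 0.9992
P = 0.18 + (1 - 0.18) * 0.9992
P = 0.9993

0.9993


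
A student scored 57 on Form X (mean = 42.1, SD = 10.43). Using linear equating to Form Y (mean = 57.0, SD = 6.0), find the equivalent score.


slope = SD_Y / SD_X = 6.0 / 10.43 ~ 0.5753
intercept = mean_Y - slope * mean_X = 57.0 - (6.0 / 10.43) * 42.1 ~ 32.7814
Y = slope * X + intercept. To avoid rounding drift from the rounded slope/intercept, evaluate the equivalent form Y = mean_Y + SD_Y * (X - mean_X) / SD_X at full precision:
Y = 57.0 + 6.0 * (57 - 42.1) / 10.43
Y = 57.0 + 6.0 * 14.9 / 10.43
Y = 57.0 + 89.4 / 10.43
Y = 57.0 + 8.5714
Y = 65.5714

65.5714


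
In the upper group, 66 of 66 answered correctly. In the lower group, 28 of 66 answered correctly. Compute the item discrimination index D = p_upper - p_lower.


p_upper = 66/66 = 1.0
p_lower = 28/66 = 0.4242
D = 1.0 - 0.4242 = 0.5758

0.5758


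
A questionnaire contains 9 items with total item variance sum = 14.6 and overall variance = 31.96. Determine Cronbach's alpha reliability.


alpha = (k/(k-1)) * (1 - sum(si^2)/s_total^2)
= (9/8) * (1 - 14.6/31.96)
alpha = 0.6111

0.6111


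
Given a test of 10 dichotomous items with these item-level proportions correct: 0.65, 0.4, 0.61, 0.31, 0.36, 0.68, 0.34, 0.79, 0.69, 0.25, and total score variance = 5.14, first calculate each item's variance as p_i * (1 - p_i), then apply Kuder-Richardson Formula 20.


For each item, compute p_i * q_i:
  Item 1: 0.65 * 0.35 = 0.2275
  Item 2: 0.4 * 0.6 = 0.24
  Item 3: 0.61 * 0.39 = 0.2379
  Item 4: 0.31 * 0.69 = 0.2139
  Item 5: 0.36 * 0.64 = 0.2304
  Item 6: 0.68 * 0.32 = 0.2176
  Item 7: 0.34 * 0.66 = 0.2244
  Item 8: 0.79 * 0.21 = 0.1659
  Item 9: 0.69 * 0.31 = 0.2139
  Item 10: 0.25 * 0.75 = 0.1875
Sum(p_i * q_i) = 0.2275 + 0.24 + 0.2379 + 0.2139 + 0.2304 + 0.2176 + 0.2244 + 0.1659 + 0.2139 + 0.1875 = 2.159
KR-20 = (k/(k-1)) * (1 - Sum(p_i*q_i) / Var_total)
= (10/9) * (1 - 2.159/5.14)
= 1.1111 * 0.58
KR-20 = 0.6444

0.6444


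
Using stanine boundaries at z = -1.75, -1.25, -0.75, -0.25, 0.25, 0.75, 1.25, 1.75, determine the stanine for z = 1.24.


Stanine boundaries: [-1.75, -1.25, -0.75, -0.25, 0.25, 0.75, 1.25, 1.75]
z = 1.24
Check each boundary:
  z >= -1.75 -> could be stanine 2
  z >= -1.25 -> could be stanine 3
  z >= -0.75 -> could be stanine 4
  z >= -0.25 -> could be stanine 5
  z >= 0.25 -> could be stanine 6
  z >= 0.75 -> could be stanine 7
  z < 1.25
  z < 1.75
Highest qualifying boundary gives stanine = 7

7


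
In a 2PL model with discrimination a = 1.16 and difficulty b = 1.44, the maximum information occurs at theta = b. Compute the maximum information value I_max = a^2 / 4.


For 2PL, max info at theta = b = 1.44
I_max = a^2 / 4 = 1.16^2 / 4
= 1.3456 / 4
I_max = 0.3364

0.3364


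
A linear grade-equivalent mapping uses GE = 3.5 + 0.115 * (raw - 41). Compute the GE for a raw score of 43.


raw - median = 43 - 41 = 2
slope * diff = 0.115 * 2 = 0.23
GE = 3.5 + 0.23
GE = 3.73

3.73


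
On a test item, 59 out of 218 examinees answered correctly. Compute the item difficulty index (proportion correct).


Item difficulty p = number correct / total examinees
p = 59 / 218
p = 0.2706

0.2706


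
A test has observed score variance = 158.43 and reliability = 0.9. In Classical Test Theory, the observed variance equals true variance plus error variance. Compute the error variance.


var_true = rxx * var_obs = 0.9 * 158.43 = 142.587
var_error = var_obs - var_true
var_error = 158.43 - 142.587
var_error = 15.843

15.843


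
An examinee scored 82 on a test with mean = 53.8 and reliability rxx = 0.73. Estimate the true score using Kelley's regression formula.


T_est = rxx * X + (1 - rxx) * mean
T_est = 0.73 * 82 + 0.27 * 53.8
T_est = 59.86 + 14.526
T_est = 74.386

74.386


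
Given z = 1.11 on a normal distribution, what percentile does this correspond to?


CDF(z) = 0.5 * (1 + erf(z/sqrt(2)))
erf(0.7849) = 0.733
CDF = 0.8665
Percentile rank = 0.8665 * 100 = 86.65

86.65


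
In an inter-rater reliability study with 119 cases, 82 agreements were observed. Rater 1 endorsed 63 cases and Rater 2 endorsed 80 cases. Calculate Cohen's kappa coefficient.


P_o = 82/119 = 0.689076
P_e = (63*80 + 56*39) / 14161 = 0.510133
kappa = (P_o - P_e) / (1 - P_e)
kappa = (0.689076 - 0.510133) / (1 - 0.510133)
kappa = 0.3653

0.3653


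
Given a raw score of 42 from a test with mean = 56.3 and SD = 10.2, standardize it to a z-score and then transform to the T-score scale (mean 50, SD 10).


z = (X - mean) / SD = (42 - 56.3) / 10.2
z = -14.3 / 10.2
z = -1.402
T-score = T = 50 + 10z
Carry z at full precision (z = -14.3 / 10.2) into the conversion:
T-score = 50 + 10 * (-14.3 / 10.2) = 50 + -143 / 10.2
T-score = 50 + -14.0196
T-score = 35.9804

35.9804


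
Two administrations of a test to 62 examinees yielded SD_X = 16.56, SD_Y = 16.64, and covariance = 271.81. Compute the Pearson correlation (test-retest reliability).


r = cov(X,Y) / (SD_X * SD_Y)
r = 271.81 / (16.56 * 16.64)
r = 271.81 / 275.5584
r = 0.9864

0.9864


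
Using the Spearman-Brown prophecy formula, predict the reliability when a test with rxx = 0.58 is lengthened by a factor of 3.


r_new = (n * rxx) / (1 + (n-1) * rxx)
r_new = (3 * 0.58) / (1 + 2 * 0.58)
r_new = 1.74 / 2.16
r_new = 0.8056

0.8056


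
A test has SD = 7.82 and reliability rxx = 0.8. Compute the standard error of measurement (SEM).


SEM = SD * sqrt(1 - rxx)
SEM = 7.82 * sqrt(1 - 0.8)
SEM = 7.82 * sqrt(0.2) = 7.82 * 0.447214
SEM = 3.4972

3.4972


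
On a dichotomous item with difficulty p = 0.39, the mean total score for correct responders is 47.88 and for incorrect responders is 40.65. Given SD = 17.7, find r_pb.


q = 1 - p = 0.61
rpb = ((M1 - M0) / SD) * sqrt(p * q)
rpb = ((47.88 - 40.65) / 17.7) * sqrt(0.39 * 0.61)
rpb = 0.1992

0.1992


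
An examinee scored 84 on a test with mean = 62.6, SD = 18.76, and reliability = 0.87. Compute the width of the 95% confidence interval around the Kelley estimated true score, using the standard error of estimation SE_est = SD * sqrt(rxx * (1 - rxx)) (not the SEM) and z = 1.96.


True score estimate = 0.87*84 + 0.13*62.6 = 81.218
SE_est = SD * sqrt(rxx * (1 - rxx)) = 18.76 * sqrt(0.87 * 0.13) = 18.76 * sqrt(0.1131) = 6.309052
CI = T_est +/- z * SE_est, so width = 2 * z * SE_est = 2 * 1.96 * 6.309052
Width = 24.7315

24.7315


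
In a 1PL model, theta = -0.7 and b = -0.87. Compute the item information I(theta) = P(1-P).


P = 1/(1+exp(-(-0.7--0.87))) = 0.5424
I = P*(1-P) = 0.5424 * 0.4576
I = 0.2482

0.2482


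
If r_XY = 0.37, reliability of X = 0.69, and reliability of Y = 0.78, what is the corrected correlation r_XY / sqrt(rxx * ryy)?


r_corrected = rxy / sqrt(rxx * ryy)
= 0.37 / sqrt(0.69 * 0.78)
= 0.37 / sqrt(0.5382)
= 0.37 / 0.733621
r_corrected = 0.5043

0.5043


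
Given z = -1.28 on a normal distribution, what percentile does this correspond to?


CDF(z) = 0.5 * (1 + erf(z/sqrt(2)))
erf(-0.9051) = -0.7995
CDF = 0.1003
Percentile rank = 0.1003 * 100 = 10.03

10.03


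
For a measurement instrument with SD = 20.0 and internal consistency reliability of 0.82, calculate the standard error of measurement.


SEM = SD * sqrt(1 - rxx)
SEM = 20.0 * sqrt(1 - 0.82)
SEM = 20.0 * sqrt(0.18) = 20.0 * 0.424264
SEM = 8.4853

8.4853


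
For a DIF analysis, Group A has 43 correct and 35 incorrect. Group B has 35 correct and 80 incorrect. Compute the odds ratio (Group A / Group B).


Odds_A = 43/35 = 1.2286
Odds_B = 35/80 = 0.4375
OR = Odds_A / Odds_B = 1.2286 / 0.4375
Exactly, OR = (43 * 80) / (35 * 35) = 3440 / 1225
OR = 2.8082

2.8082


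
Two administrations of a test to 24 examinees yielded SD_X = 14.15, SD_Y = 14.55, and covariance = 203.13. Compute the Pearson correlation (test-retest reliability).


r = cov(X,Y) / (SD_X * SD_Y)
r = 203.13 / (14.15 * 14.55)
r = 203.13 / 205.8825
r = 0.9866

0.9866


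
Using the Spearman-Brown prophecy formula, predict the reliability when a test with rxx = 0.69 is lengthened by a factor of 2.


r_new = (n * rxx) / (1 + (n-1) * rxx)
r_new = (2 * 0.69) / (1 + 1 * 0.69)
r_new = 1.38 / 1.69
r_new = 0.8166

0.8166


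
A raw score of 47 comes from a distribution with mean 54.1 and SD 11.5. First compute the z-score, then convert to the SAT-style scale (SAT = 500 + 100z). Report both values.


z = (X - mean) / SD = (47 - 54.1) / 11.5
z = -7.1 / 11.5
z = -0.6174
SAT-scale = SAT = 500 + 100z
Carry z at full precision (z = -7.1 / 11.5) into the conversion:
SAT-scale = 500 + 100 * (-7.1 / 11.5) = 500 + -710 / 11.5
SAT-scale = 500 + -61.7391
SAT-scale = 438.2609

438.2609


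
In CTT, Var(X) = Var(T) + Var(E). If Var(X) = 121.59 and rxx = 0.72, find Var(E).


var_true = rxx * var_obs = 0.72 * 121.59 = 87.5448
var_error = var_obs - var_true
var_error = 121.59 - 87.5448
var_error = 34.0452

34.0452


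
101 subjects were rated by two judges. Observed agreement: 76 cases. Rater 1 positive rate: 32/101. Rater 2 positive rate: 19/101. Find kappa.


P_o = 76/101 = 0.752475
P_e = (32*19 + 69*82) / 10201 = 0.614254
kappa = (P_o - P_e) / (1 - P_e)
kappa = (0.752475 - 0.614254) / (1 - 0.614254)
kappa = 0.3583

0.3583


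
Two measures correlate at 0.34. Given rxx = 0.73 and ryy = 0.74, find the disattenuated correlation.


r_corrected = rxy / sqrt(rxx * ryy)
= 0.34 / sqrt(0.73 * 0.74)
= 0.34 / sqrt(0.5402)
= 0.34 / 0.734983
r_corrected = 0.4626

0.4626


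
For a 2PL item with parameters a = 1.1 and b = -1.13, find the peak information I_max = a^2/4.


For 2PL, max info at theta = b = -1.13
I_max = a^2 / 4 = 1.1^2 / 4
= 1.21 / 4
I_max = 0.3025

0.3025


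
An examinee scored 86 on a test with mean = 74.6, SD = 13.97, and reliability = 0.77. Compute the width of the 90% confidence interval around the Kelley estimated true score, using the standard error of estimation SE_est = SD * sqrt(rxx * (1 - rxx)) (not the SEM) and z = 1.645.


True score estimate = 0.77*86 + 0.23*74.6 = 83.378
SE_est = SD * sqrt(rxx * (1 - rxx)) = 13.97 * sqrt(0.77 * 0.23) = 13.97 * sqrt(0.1771) = 5.87903
CI = T_est +/- z * SE_est, so width = 2 * z * SE_est = 2 * 1.645 * 5.87903
Width = 19.342

19.342


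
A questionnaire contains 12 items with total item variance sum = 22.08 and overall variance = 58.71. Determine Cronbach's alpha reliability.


alpha = (k/(k-1)) * (1 - sum(si^2)/s_total^2)
= (12/11) * (1 - 22.08/58.71)
alpha = 0.6806

0.6806


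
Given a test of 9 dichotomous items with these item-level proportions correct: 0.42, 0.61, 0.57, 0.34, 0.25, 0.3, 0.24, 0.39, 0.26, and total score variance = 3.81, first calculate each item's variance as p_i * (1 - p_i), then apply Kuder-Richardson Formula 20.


For each item, compute p_i * q_i:
  Item 1: 0.42 * 0.58 = 0.2436
  Item 2: 0.61 * 0.39 = 0.2379
  Item 3: 0.57 * 0.43 = 0.2451
  Item 4: 0.34 * 0.66 = 0.2244
  Item 5: 0.25 * 0.75 = 0.1875
  Item 6: 0.3 * 0.7 = 0.21
  Item 7: 0.24 * 0.76 = 0.1824
  Item 8: 0.39 * 0.61 = 0.2379
  Item 9: 0.26 * 0.74 = 0.1924
Sum(p_i * q_i) = 0.2436 + 0.2379 + 0.2451 + 0.2244 + 0.1875 + 0.21 + 0.1824 + 0.2379 + 0.1924 = 1.9612
KR-20 = (k/(k-1)) * (1 - Sum(p_i*q_i) / Var_total)
= (9/8) * (1 - 1.9612/3.81)
= 1.125 * 0.4852
KR-20 = 0.5459

0.5459


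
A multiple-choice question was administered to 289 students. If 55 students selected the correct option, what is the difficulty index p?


Item difficulty p = number correct / total examinees
p = 55 / 289
p = 0.1903

0.1903


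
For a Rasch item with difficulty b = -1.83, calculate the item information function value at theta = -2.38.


P = 1/(1+exp(-(-2.38--1.83))) = 0.3659
I = P*(1-P) = 0.3659 * 0.6341
I = 0.232

0.232


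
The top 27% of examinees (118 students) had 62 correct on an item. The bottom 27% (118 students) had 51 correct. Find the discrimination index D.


p_upper = 62/118 = 0.5254
p_lower = 51/118 = 0.4322
D = 0.5254 - 0.4322 = 0.0932

0.0932


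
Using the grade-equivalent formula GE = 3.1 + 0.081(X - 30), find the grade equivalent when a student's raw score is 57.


raw - median = 57 - 30 = 27
slope * diff = 0.081 * 27 = 2.187
GE = 3.1 + 2.187
GE = 5.287

5.287


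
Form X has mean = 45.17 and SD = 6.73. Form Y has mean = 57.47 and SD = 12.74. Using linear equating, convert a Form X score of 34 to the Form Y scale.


slope = SD_Y / SD_X = 12.74 / 6.73 ~ 1.893
intercept = mean_Y - slope * mean_X = 57.47 - (12.74 / 6.73) * 45.17 ~ -28.0375
Y = slope * X + intercept. To avoid rounding drift from the rounded slope/intercept, evaluate the equivalent form Y = mean_Y + SD_Y * (X - mean_X) / SD_X at full precision:
Y = 57.47 + 12.74 * (34 - 45.17) / 6.73
Y = 57.47 - 12.74 * 11.17 / 6.73
Y = 57.47 - 142.3058 / 6.73
Y = 57.47 - 21.145
Y = 36.325

36.325


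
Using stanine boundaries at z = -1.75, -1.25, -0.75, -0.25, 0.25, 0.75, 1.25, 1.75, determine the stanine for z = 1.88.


Stanine boundaries: [-1.75, -1.25, -0.75, -0.25, 0.25, 0.75, 1.25, 1.75]
z = 1.88
Check each boundary:
  z >= -1.75 -> could be stanine 2
  z >= -1.25 -> could be stanine 3
  z >= -0.75 -> could be stanine 4
  z >= -0.25 -> could be stanine 5
  z >= 0.25 -> could be stanine 6
  z >= 0.75 -> could be stanine 7
  z >= 1.25 -> could be stanine 8
  z >= 1.75 -> could be stanine 9
Highest qualifying boundary gives stanine = 9

9


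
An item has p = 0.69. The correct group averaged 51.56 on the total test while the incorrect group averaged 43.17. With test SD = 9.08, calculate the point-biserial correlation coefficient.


q = 1 - p = 0.31
rpb = ((M1 - M0) / SD) * sqrt(p * q)
rpb = ((51.56 - 43.17) / 9.08) * sqrt(0.69 * 0.31)
rpb = 0.4273

0.4273


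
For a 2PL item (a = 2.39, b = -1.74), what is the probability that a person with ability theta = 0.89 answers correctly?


a*(theta - b) = 2.39 * (0.89 - -1.74) = 6.2857
exp(-6.2857) = 0.0019
P = 1 / (1 + 0.0019)
P = 0.9981

0.9981


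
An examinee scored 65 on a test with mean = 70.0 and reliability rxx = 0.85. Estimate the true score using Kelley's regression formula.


T_est = rxx * X + (1 - rxx) * mean
T_est = 0.85 * 65 + 0.15 * 70.0
T_est = 55.25 + 10.5
T_est = 65.75

65.75


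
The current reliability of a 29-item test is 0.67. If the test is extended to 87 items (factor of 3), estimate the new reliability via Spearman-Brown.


r_new = (n * rxx) / (1 + (n-1) * rxx)
r_new = (3 * 0.67) / (1 + 2 * 0.67)
r_new = 2.01 / 2.34
r_new = 0.859

0.859


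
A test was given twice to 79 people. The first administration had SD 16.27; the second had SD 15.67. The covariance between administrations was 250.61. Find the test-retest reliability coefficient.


r = cov(X,Y) / (SD_X * SD_Y)
r = 250.61 / (16.27 * 15.67)
r = 250.61 / 254.9509
r = 0.983

0.983


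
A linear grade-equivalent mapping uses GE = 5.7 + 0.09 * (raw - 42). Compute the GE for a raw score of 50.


raw - median = 50 - 42 = 8
slope * diff = 0.09 * 8 = 0.72
GE = 5.7 + 0.72
GE = 6.42

6.42


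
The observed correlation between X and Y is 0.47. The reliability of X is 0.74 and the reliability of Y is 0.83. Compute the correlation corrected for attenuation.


r_corrected = rxy / sqrt(rxx * ryy)
= 0.47 / sqrt(0.74 * 0.83)
= 0.47 / sqrt(0.6142)
= 0.47 / 0.783709
r_corrected = 0.5997

0.5997


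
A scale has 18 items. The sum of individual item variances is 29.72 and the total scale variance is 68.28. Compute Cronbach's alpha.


alpha = (k/(k-1)) * (1 - sum(si^2)/s_total^2)
= (18/17) * (1 - 29.72/68.28)
alpha = 0.598

0.598


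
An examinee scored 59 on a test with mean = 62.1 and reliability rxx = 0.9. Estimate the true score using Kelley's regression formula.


T_est = rxx * X + (1 - rxx) * mean
T_est = 0.9 * 59 + 0.1 * 62.1
T_est = 53.1 + 6.21
T_est = 59.31

59.31


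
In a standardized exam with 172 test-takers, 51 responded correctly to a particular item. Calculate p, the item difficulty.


Item difficulty p = number correct / total examinees
p = 51 / 172
p = 0.2965

0.2965


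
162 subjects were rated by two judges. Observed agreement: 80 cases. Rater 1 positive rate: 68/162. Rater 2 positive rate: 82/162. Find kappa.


P_o = 80/162 = 0.493827
P_e = (68*82 + 94*80) / 26244 = 0.499009
kappa = (P_o - P_e) / (1 - P_e)
kappa = (0.493827 - 0.499009) / (1 - 0.499009)
kappa = -0.0103

-0.0103


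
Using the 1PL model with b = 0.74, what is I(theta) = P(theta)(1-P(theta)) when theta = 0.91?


P = 1/(1+exp(-(0.91-0.74))) = 0.5424
I = P*(1-P) = 0.5424 * 0.4576
I = 0.2482

0.2482


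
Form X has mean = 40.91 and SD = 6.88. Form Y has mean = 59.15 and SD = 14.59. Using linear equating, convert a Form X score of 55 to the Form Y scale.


slope = SD_Y / SD_X = 14.59 / 6.88 ~ 2.1206
intercept = mean_Y - slope * mean_X = 59.15 - (14.59 / 6.88) * 40.91 ~ -27.6054
Y = slope * X + intercept. To avoid rounding drift from the rounded slope/intercept, evaluate the equivalent form Y = mean_Y + SD_Y * (X - mean_X) / SD_X at full precision:
Y = 59.15 + 14.59 * (55 - 40.91) / 6.88
Y = 59.15 + 14.59 * 14.09 / 6.88
Y = 59.15 + 205.5731 / 6.88
Y = 59.15 + 29.8798
Y = 89.0298

89.0298
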